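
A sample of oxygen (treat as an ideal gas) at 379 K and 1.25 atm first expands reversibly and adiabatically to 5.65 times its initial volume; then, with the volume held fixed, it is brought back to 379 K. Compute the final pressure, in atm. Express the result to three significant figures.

For a diatomic ideal gas γ = 7/5.
Adiabatic step (PV^γ = const): P₂ = 1.25×(1/5.65)^(7/5) = 0.1107 atm; T₂ = 379×(1/5.65)^(2/5) = 189.6 K.
Isochoric: P₃ = P₂(T₃/T₂) = 0.1107 × (379/189.6) = 0.2212 atm.

P₃ ≈ 0.221 atm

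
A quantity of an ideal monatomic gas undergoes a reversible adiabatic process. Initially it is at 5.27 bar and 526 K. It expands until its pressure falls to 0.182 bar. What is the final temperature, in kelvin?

T₂ ≈ 137 K

Adiabatic: T₂/T₁ = (P₂/P₁)^((γ−1)/γ).
For a monatomic ideal gas γ = 5/3, so (γ−1)/γ = 2/5.
T₂ = 526 × (0.182/5.27)^(2/5) = 136.9 K.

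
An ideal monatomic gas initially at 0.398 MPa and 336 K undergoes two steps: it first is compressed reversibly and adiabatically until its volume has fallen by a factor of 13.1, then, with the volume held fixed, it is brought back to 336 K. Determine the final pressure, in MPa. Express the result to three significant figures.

For a monatomic ideal gas γ = 5/3.
Adiabatic step (PV^γ = const): P₂ = 0.398×13.1^(5/3) = 28.97 MPa; T₂ = 336×13.1^(2/3) = 1867 K.
Isochoric: P₃ = P₂(T₃/T₂) = 28.97 × (336/1867) = 5.214 MPa.

P₃ ≈ 5.21 MPa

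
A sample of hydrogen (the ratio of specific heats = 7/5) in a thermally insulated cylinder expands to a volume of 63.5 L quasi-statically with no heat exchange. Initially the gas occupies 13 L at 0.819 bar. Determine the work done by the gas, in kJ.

P₂ = P₁(V₁/V₂)^γ = 0.819×(13/63.5)^(7/5) = 0.0889 bar.
For a reversible adiabat, W_by_gas = (P₁V₁ − P₂V₂)/(γ−1).
W_by = (81900×0.013 − 8890×0.0635) / (2/5) = 1250 J.

W ≈ 1.25 kJ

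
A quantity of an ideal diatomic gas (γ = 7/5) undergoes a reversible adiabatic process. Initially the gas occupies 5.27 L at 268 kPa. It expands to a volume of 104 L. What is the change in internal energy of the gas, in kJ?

ΔU ≈ -2.46 kJ

P₂ = P₁(V₁/V₂)^γ = 268×(5.27/104)^(7/5) = 4.119 kPa.
For a reversible adiabat, W_by_gas = (P₁V₁ − P₂V₂)/(γ−1).
W_by = (268000×0.00527 − 4119×0.104) / (2/5) = 2460 J.
Q = 0 ⇒ ΔU = −W_by = -2460 J.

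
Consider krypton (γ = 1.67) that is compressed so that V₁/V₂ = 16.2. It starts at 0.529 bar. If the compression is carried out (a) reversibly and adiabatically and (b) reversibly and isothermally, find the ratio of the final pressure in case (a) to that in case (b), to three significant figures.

P_adiabatic / P_isothermal ≈ 6.46

Isothermal: P_b = P₁(V₁/V₂) = 0.529×16.2.
Adiabatic: P_a = P₁(V₁/V₂)^γ = 0.529×16.2^(1.67).
P_a/P_b = (V₁/V₂)^(γ−1) = 16.2^(0.67) = 6.462.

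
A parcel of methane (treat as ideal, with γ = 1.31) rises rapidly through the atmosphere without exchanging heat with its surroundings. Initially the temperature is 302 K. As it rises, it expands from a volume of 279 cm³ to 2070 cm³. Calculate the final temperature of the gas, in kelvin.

T₂ ≈ 162 K

For a reversible adiabat TV^(γ−1) is constant, so T₂ = T₁ (V₁/V₂)^(γ−1).
T₂ = 302 × (279/2070)^(0.31) = 162.3 K.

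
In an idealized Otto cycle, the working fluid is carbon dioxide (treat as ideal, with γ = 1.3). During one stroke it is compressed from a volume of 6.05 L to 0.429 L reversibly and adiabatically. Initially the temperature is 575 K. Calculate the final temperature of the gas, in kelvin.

For a reversible adiabat TV^(γ−1) is constant, so T₂ = T₁ (V₁/V₂)^(γ−1).
T₂ = 575 × (6.05/0.429)^(0.3) = 1272 K.

T₂ ≈ 1270 K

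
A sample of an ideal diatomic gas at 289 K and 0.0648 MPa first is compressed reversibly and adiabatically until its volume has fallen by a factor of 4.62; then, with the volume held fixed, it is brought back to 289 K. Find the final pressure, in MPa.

P₃ ≈ 0.299 MPa

For a diatomic ideal gas γ = 7/5.
Adiabatic step (PV^γ = const): P₂ = 0.0648×4.62^(7/5) = 0.5522 MPa; T₂ = 289×4.62^(2/5) = 533 K.
Isochoric: P₃ = P₂(T₃/T₂) = 0.5522 × (289/533) = 0.2994 MPa.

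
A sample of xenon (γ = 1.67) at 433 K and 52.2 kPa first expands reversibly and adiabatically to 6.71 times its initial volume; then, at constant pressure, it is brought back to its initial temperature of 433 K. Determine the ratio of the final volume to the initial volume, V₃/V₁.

V₃/V₁ ≈ 24.0

Adiabatic step: V₂/V₁ = 6.71; T₂ = T₁·(1/6.71)^(0.67) = 120.9 K.
Isobaric step: V₃/V₂ = T₃/T₂ = 433/120.9.
V₃/V₁ = (V₂/V₁)(V₃/V₂) = 6.71 × (433/120.9) = 24.02.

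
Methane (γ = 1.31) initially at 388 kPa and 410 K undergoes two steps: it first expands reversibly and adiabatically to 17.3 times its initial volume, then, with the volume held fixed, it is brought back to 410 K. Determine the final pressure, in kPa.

P₃ ≈ 22.4 kPa

Adiabatic step (PV^γ = const): P₂ = 388×(1/17.3)^(1.31) = 9.268 kPa; T₂ = 410×(1/17.3)^(0.31) = 169.4 K.
Isochoric: P₃ = P₂(T₃/T₂) = 9.268 × (410/169.4) = 22.43 kPa.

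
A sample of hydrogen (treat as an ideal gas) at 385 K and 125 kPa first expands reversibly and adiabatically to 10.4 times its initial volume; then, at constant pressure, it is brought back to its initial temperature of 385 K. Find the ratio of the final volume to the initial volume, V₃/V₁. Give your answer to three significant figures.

For a diatomic ideal gas γ = 7/5.
Adiabatic step: V₂/V₁ = 10.4; T₂ = T₁·(1/10.4)^(2/5) = 150.9 K.
Isobaric step: V₃/V₂ = T₃/T₂ = 385/150.9.
V₃/V₁ = (V₂/V₁)(V₃/V₂) = 10.4 × (385/150.9) = 26.54.

V₃/V₁ ≈ 26.5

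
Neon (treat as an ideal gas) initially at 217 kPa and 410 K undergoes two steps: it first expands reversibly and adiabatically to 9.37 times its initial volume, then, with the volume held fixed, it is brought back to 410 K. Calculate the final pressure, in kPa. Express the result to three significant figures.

P₃ ≈ 23.2 kPa

For a monatomic ideal gas γ = 5/3.
Adiabatic step (PV^γ = const): P₂ = 217×(1/9.37)^(5/3) = 5.211 kPa; T₂ = 410×(1/9.37)^(2/3) = 92.25 K.
Isochoric: P₃ = P₂(T₃/T₂) = 5.211 × (410/92.25) = 23.16 kPa.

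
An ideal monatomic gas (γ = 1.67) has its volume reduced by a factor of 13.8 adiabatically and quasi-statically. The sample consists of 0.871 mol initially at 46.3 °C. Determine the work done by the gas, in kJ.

Adiabatic: T₁V₁^(γ−1) = T₂V₂^(γ−1) ⇒ T₂ = T₁ (V₁/V₂)^(γ−1).
T₁ = 46.3 °C = 319.4 K.
T₂ = 319.4 × 13.8^(0.67) = 1854 K.
Q = 0, so ΔU = W_on_gas = nCᵥΔT with Cᵥ = R/(γ−1) = 12.41 J/(mol·K).
ΔU = 0.871 × 12.41 × (1854 − 319.4) = 16590 J.
Work done by the gas = −ΔU = -16590 J.

W ≈ -16.6 kJ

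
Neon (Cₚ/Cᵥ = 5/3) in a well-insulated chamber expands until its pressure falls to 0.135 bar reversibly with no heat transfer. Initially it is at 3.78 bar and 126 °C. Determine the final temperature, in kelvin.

T₂ ≈ 105 K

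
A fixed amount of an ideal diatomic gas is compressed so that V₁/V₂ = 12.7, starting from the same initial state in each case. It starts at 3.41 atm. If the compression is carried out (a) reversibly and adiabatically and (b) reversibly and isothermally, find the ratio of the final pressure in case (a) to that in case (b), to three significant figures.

For a diatomic ideal gas γ = 7/5.
Isothermal: P_b = P₁(V₁/V₂) = 3.41×12.7.
Adiabatic: P_a = P₁(V₁/V₂)^γ = 3.41×12.7^(7/5).
P_a/P_b = (V₁/V₂)^(γ−1) = 12.7^(2/5) = 2.764.

P_adiabatic / P_isothermal ≈ 2.76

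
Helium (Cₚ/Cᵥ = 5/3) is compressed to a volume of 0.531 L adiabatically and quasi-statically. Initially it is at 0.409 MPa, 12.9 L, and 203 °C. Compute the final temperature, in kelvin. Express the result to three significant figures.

Adiabatic: T₁V₁^(γ−1) = T₂V₂^(γ−1) ⇒ T₂ = T₁ (V₁/V₂)^(γ−1).
T₁ = 203 °C = 476.1 K.
T₂ = 476.1 × (12.9/0.531)^(2/3) = 3994 K.

T₂ ≈ 3990 K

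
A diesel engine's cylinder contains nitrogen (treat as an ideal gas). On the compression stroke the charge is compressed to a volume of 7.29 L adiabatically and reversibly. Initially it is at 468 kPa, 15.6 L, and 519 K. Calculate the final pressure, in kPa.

Adiabatic: P₁V₁^γ = P₂V₂^γ ⇒ P₂ = P₁ (V₁/V₂)^γ.
γ = 7/5 for a diatomic ideal gas.
P₂ = 468 × (15.6/7.29)^(7/5) = 1358 kPa.

P₂ ≈ 1360 kPa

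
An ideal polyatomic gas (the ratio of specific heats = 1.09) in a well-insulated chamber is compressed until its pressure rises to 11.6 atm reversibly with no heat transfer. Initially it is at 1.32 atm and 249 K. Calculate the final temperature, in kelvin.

T₂ ≈ 298 K

Along an adiabat T P^((1−γ)/γ) is constant, so T₂ = T₁ (P₂/P₁)^((γ−1)/γ).
T₂ = 249 × (11.6/1.32)^(0.0826) = 297.9 K.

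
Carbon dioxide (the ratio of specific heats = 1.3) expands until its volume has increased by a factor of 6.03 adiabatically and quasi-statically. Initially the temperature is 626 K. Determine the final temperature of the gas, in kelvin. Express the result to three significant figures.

T₂ ≈ 365 K

Adiabatic: T₁V₁^(γ−1) = T₂V₂^(γ−1) ⇒ T₂ = T₁ (V₁/V₂)^(γ−1).
T₂ = 626 × (1/6.03)^(0.3) = 365.2 K.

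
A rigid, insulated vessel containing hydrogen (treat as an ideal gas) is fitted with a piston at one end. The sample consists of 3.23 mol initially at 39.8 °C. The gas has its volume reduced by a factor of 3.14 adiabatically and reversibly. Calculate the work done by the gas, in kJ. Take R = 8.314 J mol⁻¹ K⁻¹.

Adiabatic: T₁V₁^(γ−1) = T₂V₂^(γ−1) ⇒ T₂ = T₁ (V₁/V₂)^(γ−1).
γ = 7/5 for a diatomic ideal gas, so γ−1 = 2/5.
T₁ = 39.8 °C = 312.9 K.
T₂ = 312.9 × 3.14^(2/5) = 494.6 K.
Q = 0, so ΔU = W_on_gas = nCᵥΔT with Cᵥ = R/(γ−1) = 20.79 J/(mol·K).
ΔU = 3.23 × 20.79 × (494.6 − 312.9) = 12190 J.
Work done by the gas = −ΔU = -12190 J.

W ≈ -12.2 kJ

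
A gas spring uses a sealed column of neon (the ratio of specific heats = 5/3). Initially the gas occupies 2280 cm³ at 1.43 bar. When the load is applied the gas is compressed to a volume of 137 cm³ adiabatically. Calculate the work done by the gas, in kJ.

P₂ = P₁(V₁/V₂)^γ = 1.43×(2280/137)^(5/3) = 155.1 bar.
For a reversible adiabat, W_by_gas = (P₁V₁ − P₂V₂)/(γ−1).
W_by = (143000×0.00228 − 1.551×10^7×0.000137) / (2/3) = -2699 J.

W ≈ -2.70 kJ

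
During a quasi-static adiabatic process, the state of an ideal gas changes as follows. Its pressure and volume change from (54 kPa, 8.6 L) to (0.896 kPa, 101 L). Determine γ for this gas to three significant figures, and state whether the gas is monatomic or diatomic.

PV^γ = const ⇒ γ = ln(P₂/P₁) / ln(V₁/V₂).
γ = ln(0.896/54) / ln(8.6/101) = 1.664.
γ ≈ 1.66 is close to 5/3, so the gas is monatomic.

γ ≈ 1.66; monatomic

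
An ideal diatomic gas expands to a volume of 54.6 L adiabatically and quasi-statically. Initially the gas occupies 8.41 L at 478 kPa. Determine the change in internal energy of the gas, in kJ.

γ = 7/5 for a diatomic ideal gas.
P₂ = P₁(V₁/V₂)^γ = 478×(8.41/54.6)^(7/5) = 34.84 kPa.
For a reversible adiabat, W_by_gas = (P₁V₁ − P₂V₂)/(γ−1).
W_by = (478000×0.00841 − 34840×0.0546) / (2/5) = 5294 J.
Q = 0 ⇒ ΔU = −W_by = -5294 J.

ΔU ≈ -5.29 kJ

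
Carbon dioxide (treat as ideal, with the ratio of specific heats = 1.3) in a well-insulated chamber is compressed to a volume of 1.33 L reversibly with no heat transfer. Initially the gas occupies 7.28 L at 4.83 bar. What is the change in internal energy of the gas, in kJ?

ΔU ≈ 7.80 kJ

P₂ = P₁(V₁/V₂)^γ = 4.83×(7.28/1.33)^(1.3) = 44.03 bar.
For a reversible adiabat, W_by_gas = (P₁V₁ − P₂V₂)/(γ−1).
W_by = (483000×0.00728 − 4.403×10^6×0.00133) / (0.3) = -7797 J.
Q = 0 ⇒ ΔU = −W_by = 7797 J.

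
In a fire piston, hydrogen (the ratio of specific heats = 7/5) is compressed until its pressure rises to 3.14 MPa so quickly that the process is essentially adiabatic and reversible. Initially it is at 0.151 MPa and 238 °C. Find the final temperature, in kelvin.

Along an adiabat T P^((1−γ)/γ) is constant, so T₂ = T₁ (P₂/P₁)^((γ−1)/γ).
T₁ = 238 °C = 511.1 K.
T₂ = 511.1 × (3.14/0.151)^(2/7) = 1216 K.

T₂ ≈ 1220 K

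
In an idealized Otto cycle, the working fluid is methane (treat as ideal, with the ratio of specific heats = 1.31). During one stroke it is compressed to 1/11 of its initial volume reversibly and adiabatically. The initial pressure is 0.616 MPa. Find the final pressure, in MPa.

P₂ ≈ 14.2 MPa

Since PV^γ is constant along a reversible adiabat, P₂ = P₁ (V₁/V₂)^γ.
P₂ = 0.616 × 11^(1.31) = 14.25 MPa.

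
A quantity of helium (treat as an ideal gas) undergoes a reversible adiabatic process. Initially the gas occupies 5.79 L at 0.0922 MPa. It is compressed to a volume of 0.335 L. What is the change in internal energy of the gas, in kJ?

γ = 5/3 for a monatomic ideal gas.
P₂ = P₁(V₁/V₂)^γ = 0.0922×(5.79/0.335)^(5/3) = 10.65 MPa.
For a reversible adiabat, W_by_gas = (P₁V₁ − P₂V₂)/(γ−1).
W_by = (92200×0.00579 − 1.065×10^7×0.000335) / (2/3) = -4552 J.
Q = 0 ⇒ ΔU = −W_by = 4552 J.

ΔU ≈ 4.55 kJ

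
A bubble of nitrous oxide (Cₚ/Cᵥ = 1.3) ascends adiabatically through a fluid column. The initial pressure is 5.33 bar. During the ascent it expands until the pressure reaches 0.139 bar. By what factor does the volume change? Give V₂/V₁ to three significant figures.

From PV^γ = const, V₂/V₁ = (P₁/P₂)^(1/γ).
V₂/V₁ = (5.33/0.139)^(0.769) = 16.53.

V₂/V₁ ≈ 16.5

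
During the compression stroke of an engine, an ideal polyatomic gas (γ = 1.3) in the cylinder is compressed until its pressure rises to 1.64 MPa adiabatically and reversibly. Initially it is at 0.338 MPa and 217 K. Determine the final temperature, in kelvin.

Adiabatic: T₂/T₁ = (P₂/P₁)^((γ−1)/γ).
T₂ = 217 × (1.64/0.338)^(0.231) = 312.4 K.

T₂ ≈ 312 K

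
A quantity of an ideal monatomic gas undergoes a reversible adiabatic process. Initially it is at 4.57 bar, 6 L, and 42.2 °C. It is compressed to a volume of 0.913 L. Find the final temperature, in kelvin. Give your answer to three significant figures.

Adiabatic: T₁V₁^(γ−1) = T₂V₂^(γ−1) ⇒ T₂ = T₁ (V₁/V₂)^(γ−1).
γ = 5/3 for a monatomic ideal gas.
T₁ = 42.2 °C = 315.3 K.
T₂ = 315.3 × (6/0.913)^(2/3) = 1106 K.

T₂ ≈ 1110 K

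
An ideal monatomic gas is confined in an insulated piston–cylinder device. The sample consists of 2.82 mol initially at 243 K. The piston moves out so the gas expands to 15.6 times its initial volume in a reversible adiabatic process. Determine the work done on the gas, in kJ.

W ≈ -7.18 kJ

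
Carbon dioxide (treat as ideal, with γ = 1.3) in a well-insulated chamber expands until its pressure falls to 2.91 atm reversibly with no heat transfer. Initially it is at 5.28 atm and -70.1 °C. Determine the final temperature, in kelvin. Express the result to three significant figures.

T₂ ≈ 177 K

Adiabatic: T₂/T₁ = (P₂/P₁)^((γ−1)/γ).
T₁ = -70.1 °C = 203 K.
T₂ = 203 × (2.91/5.28)^(0.231) = 177 K.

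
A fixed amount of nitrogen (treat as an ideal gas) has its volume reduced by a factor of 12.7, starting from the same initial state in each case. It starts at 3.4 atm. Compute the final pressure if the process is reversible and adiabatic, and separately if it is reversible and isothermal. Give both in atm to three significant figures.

adiabatic: 119 atm; isothermal: 43.2 atm

For a diatomic ideal gas γ = 7/5.
Isothermal: P₂ = P₁(V₁/V₂) = 3.4×12.7 = 43.18 atm.
Adiabatic: P₂ = P₁(V₁/V₂)^γ = 3.4×12.7^(7/5) = 119.3 atm.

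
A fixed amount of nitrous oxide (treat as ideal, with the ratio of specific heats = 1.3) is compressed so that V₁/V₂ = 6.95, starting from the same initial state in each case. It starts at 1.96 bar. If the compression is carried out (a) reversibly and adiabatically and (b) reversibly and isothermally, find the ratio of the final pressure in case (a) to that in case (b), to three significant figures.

P_adiabatic / P_isothermal ≈ 1.79

Isothermal: P_b = P₁(V₁/V₂) = 1.96×6.95.
Adiabatic: P_a = P₁(V₁/V₂)^γ = 1.96×6.95^(1.3).
P_a/P_b = (V₁/V₂)^(γ−1) = 6.95^(0.3) = 1.789.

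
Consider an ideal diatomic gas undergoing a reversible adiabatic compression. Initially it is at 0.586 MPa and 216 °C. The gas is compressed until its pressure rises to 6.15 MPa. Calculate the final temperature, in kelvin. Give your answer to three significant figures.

Along an adiabat T P^((1−γ)/γ) is constant, so T₂ = T₁ (P₂/P₁)^((γ−1)/γ).
For a diatomic ideal gas γ = 7/5, so (γ−1)/γ = 2/7.
T₁ = 216 °C = 489.1 K.
T₂ = 489.1 × (6.15/0.586)^(2/7) = 957.5 K.

T₂ ≈ 958 K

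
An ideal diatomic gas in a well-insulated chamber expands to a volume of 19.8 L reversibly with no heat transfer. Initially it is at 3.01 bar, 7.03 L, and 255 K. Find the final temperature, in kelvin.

T₂ ≈ 169 K

For a reversible adiabat TV^(γ−1) is constant, so T₂ = T₁ (V₁/V₂)^(γ−1).
γ = 7/5 for a diatomic ideal gas.
T₂ = 255 × (7.03/19.8)^(2/5) = 168.5 K.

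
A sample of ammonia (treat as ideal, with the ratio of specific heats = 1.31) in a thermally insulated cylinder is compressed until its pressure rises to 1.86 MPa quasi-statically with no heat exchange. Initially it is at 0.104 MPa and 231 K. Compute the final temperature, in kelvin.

Adiabatic: T₂/T₁ = (P₂/P₁)^((γ−1)/γ).
T₂ = 231 × (1.86/0.104)^(0.237) = 457.1 K.

T₂ ≈ 457 K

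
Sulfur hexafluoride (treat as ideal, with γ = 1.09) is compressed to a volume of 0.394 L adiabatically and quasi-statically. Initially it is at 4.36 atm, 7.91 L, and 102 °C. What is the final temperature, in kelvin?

Adiabatic: T₁V₁^(γ−1) = T₂V₂^(γ−1) ⇒ T₂ = T₁ (V₁/V₂)^(γ−1).
T₁ = 102 °C = 375.1 K.
T₂ = 375.1 × (7.91/0.394)^(0.09) = 491.4 K.

T₂ ≈ 491 K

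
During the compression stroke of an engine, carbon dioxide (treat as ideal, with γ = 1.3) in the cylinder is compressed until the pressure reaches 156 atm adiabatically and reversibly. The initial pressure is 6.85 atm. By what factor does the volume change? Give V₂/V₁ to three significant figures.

V₂/V₁ ≈ 0.0903

From PV^γ = const, V₂/V₁ = (P₁/P₂)^(1/γ).
V₂/V₁ = (6.85/156)^(0.769) = 0.09033.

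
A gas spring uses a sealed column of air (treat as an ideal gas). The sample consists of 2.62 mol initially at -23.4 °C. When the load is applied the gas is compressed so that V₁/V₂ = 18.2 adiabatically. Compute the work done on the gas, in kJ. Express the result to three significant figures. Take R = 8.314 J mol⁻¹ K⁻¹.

W ≈ 29.8 kJ

For a reversible adiabat TV^(γ−1) is constant, so T₂ = T₁ (V₁/V₂)^(γ−1).
γ = 7/5 for a diatomic ideal gas, so γ−1 = 2/5.
T₁ = -23.4 °C = 249.7 K.
T₂ = 249.7 × 18.2^(2/5) = 797.1 K.
Q = 0, so ΔU = W_on_gas = nCᵥΔT with Cᵥ = R/(γ−1) = 20.79 J/(mol·K).
ΔU = 2.62 × 20.79 × (797.1 − 249.7) = 29810 J.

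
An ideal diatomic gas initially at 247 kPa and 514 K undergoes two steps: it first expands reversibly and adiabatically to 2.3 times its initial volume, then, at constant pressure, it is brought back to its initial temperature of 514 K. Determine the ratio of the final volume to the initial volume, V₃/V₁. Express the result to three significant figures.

For a diatomic ideal gas γ = 7/5.
Adiabatic step: V₂/V₁ = 2.3; T₂ = T₁·(1/2.3)^(2/5) = 368.4 K.
Isobaric step: V₃/V₂ = T₃/T₂ = 514/368.4.
V₃/V₁ = (V₂/V₁)(V₃/V₂) = 2.3 × (514/368.4) = 3.209.

V₃/V₁ ≈ 3.21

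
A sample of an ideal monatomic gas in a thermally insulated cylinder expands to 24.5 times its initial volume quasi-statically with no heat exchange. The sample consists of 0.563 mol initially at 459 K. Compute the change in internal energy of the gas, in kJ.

Adiabatic: T₁V₁^(γ−1) = T₂V₂^(γ−1) ⇒ T₂ = T₁ (V₁/V₂)^(γ−1).
γ = 5/3 for a monatomic ideal gas, so γ−1 = 2/3.
T₂ = 459 × (1/24.5)^(2/3) = 54.41 K.
Q = 0, so ΔU = W_on_gas = nCᵥΔT with Cᵥ = R/(γ−1) = 12.47 J/(mol·K).
ΔU = 0.563 × 12.47 × (54.41 − 459) = -2841 J.

ΔU ≈ -2.84 kJ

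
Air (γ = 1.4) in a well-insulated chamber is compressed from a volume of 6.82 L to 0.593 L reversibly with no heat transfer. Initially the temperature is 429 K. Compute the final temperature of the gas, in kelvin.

T₂ ≈ 1140 K

Adiabatic: T₁V₁^(γ−1) = T₂V₂^(γ−1) ⇒ T₂ = T₁ (V₁/V₂)^(γ−1).
T₂ = 429 × (6.82/0.593)^(0.4) = 1140 K.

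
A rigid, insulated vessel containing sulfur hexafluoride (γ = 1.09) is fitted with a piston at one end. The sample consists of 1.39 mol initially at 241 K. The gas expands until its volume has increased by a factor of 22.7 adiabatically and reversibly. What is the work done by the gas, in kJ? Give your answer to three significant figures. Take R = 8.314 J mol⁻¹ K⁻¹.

For a reversible adiabat TV^(γ−1) is constant, so T₂ = T₁ (V₁/V₂)^(γ−1).
T₂ = 241 × (1/22.7)^(0.09) = 182 K.
Q = 0, so ΔU = W_on_gas = nCᵥΔT with Cᵥ = R/(γ−1) = 92.38 J/(mol·K).
ΔU = 1.39 × 92.38 × (182 − 241) = -7581 J.
Work done by the gas = −ΔU = 7581 J.

W ≈ 7.58 kJ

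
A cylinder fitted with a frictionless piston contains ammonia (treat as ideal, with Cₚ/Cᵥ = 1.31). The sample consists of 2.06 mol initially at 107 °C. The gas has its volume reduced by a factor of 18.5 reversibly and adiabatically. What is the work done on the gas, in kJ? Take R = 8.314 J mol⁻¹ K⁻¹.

Adiabatic: T₁V₁^(γ−1) = T₂V₂^(γ−1) ⇒ T₂ = T₁ (V₁/V₂)^(γ−1).
T₁ = 107 °C = 380.1 K.
T₂ = 380.1 × 18.5^(0.31) = 939.2 K.
Q = 0, so ΔU = W_on_gas = nCᵥΔT with Cᵥ = R/(γ−1) = 26.82 J/(mol·K).
ΔU = 2.06 × 26.82 × (939.2 − 380.1) = 30890 J.

W ≈ 30.9 kJ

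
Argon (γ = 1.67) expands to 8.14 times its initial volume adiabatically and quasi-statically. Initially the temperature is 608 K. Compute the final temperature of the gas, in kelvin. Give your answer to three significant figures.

For a reversible adiabat TV^(γ−1) is constant, so T₂ = T₁ (V₁/V₂)^(γ−1).
T₂ = 608 × (1/8.14)^(0.67) = 149.2 K.

T₂ ≈ 149 K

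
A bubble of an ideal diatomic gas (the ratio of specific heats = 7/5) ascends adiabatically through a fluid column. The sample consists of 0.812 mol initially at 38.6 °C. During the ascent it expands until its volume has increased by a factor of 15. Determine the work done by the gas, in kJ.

W ≈ 3.48 kJ

Adiabatic: T₁V₁^(γ−1) = T₂V₂^(γ−1) ⇒ T₂ = T₁ (V₁/V₂)^(γ−1).
T₁ = 38.6 °C = 311.8 K.
T₂ = 311.8 × (1/15)^(2/5) = 105.5 K.
Q = 0, so ΔU = W_on_gas = nCᵥΔT with Cᵥ = R/(γ−1) = 20.79 J/(mol·K).
ΔU = 0.812 × 20.79 × (105.5 − 311.8) = -3480 J.
Work done by the gas = −ΔU = 3480 J.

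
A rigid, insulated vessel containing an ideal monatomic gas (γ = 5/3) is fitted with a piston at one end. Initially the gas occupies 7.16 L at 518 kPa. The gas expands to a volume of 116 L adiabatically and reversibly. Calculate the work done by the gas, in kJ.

W ≈ 4.69 kJ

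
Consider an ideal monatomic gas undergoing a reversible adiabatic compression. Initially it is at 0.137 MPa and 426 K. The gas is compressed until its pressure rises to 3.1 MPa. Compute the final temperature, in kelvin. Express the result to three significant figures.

T₂ ≈ 1480 K

Along an adiabat T P^((1−γ)/γ) is constant, so T₂ = T₁ (P₂/P₁)^((γ−1)/γ).
For a monatomic ideal gas γ = 5/3, so (γ−1)/γ = 2/5.
T₂ = 426 × (3.1/0.137)^(2/5) = 1483 K.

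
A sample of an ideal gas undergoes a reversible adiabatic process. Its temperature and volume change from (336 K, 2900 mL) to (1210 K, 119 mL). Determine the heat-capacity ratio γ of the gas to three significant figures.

TV^(γ−1) = const ⇒ γ − 1 = ln(T₂/T₁) / ln(V₁/V₂).
γ = 1 + ln(1210/336) / ln(2900/119) = 1.401.

γ ≈ 1.40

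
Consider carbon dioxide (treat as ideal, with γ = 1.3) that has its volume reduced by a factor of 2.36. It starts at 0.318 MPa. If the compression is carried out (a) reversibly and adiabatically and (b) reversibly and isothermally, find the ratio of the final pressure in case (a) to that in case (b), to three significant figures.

Isothermal: P_b = P₁(V₁/V₂) = 0.318×2.36.
Adiabatic: P_a = P₁(V₁/V₂)^γ = 0.318×2.36^(1.3).
P_a/P_b = (V₁/V₂)^(γ−1) = 2.36^(0.3) = 1.294.

P_adiabatic / P_isothermal ≈ 1.29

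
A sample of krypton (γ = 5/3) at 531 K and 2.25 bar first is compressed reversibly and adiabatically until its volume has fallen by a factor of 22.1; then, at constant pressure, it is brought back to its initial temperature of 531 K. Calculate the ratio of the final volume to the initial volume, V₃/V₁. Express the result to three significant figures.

V₃/V₁ ≈ 0.00575

Adiabatic step: V₂/V₁ = 0.04525; T₂ = T₁·22.1^(2/3) = 4182 K.
Isobaric step: V₃/V₂ = T₃/T₂ = 531/4182.
V₃/V₁ = (V₂/V₁)(V₃/V₂) = 0.04525 × (531/4182) = 0.005746.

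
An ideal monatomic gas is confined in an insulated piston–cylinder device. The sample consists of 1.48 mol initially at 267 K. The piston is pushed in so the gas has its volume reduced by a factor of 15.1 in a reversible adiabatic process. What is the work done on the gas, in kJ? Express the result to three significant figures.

W ≈ 25.2 kJ

For a reversible adiabat TV^(γ−1) is constant, so T₂ = T₁ (V₁/V₂)^(γ−1).
γ = 5/3 for a monatomic ideal gas, so γ−1 = 2/3.
T₂ = 267 × 15.1^(2/3) = 1631 K.
Q = 0, so ΔU = W_on_gas = nCᵥΔT with Cᵥ = R/(γ−1) = 12.47 J/(mol·K).
ΔU = 1.48 × 12.47 × (1631 − 267) = 25180 J.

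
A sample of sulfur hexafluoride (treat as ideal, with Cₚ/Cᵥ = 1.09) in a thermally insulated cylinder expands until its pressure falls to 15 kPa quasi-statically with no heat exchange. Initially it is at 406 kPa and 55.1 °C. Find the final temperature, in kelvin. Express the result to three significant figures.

Adiabatic: T₂/T₁ = (P₂/P₁)^((γ−1)/γ).
T₁ = 55.1 °C = 328.2 K.
T₂ = 328.2 × (15/406)^(0.0826) = 250 K.

T₂ ≈ 250 K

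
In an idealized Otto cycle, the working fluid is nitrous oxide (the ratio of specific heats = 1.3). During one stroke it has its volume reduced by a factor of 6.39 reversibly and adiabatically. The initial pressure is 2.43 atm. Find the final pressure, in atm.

P₂ ≈ 27.1 atm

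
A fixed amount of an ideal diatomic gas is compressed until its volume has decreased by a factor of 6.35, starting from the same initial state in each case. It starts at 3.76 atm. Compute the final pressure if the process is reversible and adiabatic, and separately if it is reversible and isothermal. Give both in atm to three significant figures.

adiabatic: 50.0 atm; isothermal: 23.9 atm

For a diatomic ideal gas γ = 7/5.
Isothermal: P₂ = P₁(V₁/V₂) = 3.76×6.35 = 23.88 atm.
Adiabatic: P₂ = P₁(V₁/V₂)^γ = 3.76×6.35^(7/5) = 50.01 atm.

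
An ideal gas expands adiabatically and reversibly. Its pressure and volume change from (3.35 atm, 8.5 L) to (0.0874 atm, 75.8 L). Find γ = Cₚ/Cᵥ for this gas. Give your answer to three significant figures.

γ ≈ 1.67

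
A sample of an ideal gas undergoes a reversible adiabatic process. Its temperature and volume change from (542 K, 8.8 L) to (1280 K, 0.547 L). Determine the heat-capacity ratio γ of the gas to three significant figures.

TV^(γ−1) = const ⇒ γ − 1 = ln(T₂/T₁) / ln(V₁/V₂).
γ = 1 + ln(1280/542) / ln(8.8/0.547) = 1.309.

γ ≈ 1.31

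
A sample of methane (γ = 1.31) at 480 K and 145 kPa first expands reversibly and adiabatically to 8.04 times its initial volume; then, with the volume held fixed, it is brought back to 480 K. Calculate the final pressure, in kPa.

Adiabatic step (PV^γ = const): P₂ = 145×(1/8.04)^(1.31) = 9.451 kPa; T₂ = 480×(1/8.04)^(0.31) = 251.5 K.
Isochoric: P₃ = P₂(T₃/T₂) = 9.451 × (480/251.5) = 18.03 kPa.

P₃ ≈ 18.0 kPa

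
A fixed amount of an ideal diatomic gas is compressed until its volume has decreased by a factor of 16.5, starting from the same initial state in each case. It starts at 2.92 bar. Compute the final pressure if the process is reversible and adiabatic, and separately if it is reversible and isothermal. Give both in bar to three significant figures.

For a diatomic ideal gas γ = 7/5.
Isothermal: P₂ = P₁(V₁/V₂) = 2.92×16.5 = 48.18 bar.
Adiabatic: P₂ = P₁(V₁/V₂)^γ = 2.92×16.5^(7/5) = 147.9 bar.

adiabatic: 148 bar; isothermal: 48.2 bar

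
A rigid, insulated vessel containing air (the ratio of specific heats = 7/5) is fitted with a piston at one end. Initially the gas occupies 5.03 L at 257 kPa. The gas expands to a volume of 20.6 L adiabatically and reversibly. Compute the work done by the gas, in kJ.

W ≈ 1.39 kJ

P₂ = P₁(V₁/V₂)^γ = 257×(5.03/20.6)^(7/5) = 35.7 kPa.
For a reversible adiabat, W_by_gas = (P₁V₁ − P₂V₂)/(γ−1).
W_by = (257000×0.00503 − 35700×0.0206) / (2/5) = 1393 J.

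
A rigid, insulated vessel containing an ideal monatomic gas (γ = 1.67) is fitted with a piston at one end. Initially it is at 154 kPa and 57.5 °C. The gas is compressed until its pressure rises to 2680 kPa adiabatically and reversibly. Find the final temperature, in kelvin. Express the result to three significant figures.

Adiabatic: T₂/T₁ = (P₂/P₁)^((γ−1)/γ).
T₁ = 57.5 °C = 330.6 K.
T₂ = 330.6 × (2680/154)^(0.401) = 1040 K.

T₂ ≈ 1040 K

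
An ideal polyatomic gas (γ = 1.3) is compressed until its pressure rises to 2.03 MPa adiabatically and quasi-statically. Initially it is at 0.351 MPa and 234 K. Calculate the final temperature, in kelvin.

T₂ ≈ 351 K

Along an adiabat T P^((1−γ)/γ) is constant, so T₂ = T₁ (P₂/P₁)^((γ−1)/γ).
T₂ = 234 × (2.03/0.351)^(0.231) = 350.8 K.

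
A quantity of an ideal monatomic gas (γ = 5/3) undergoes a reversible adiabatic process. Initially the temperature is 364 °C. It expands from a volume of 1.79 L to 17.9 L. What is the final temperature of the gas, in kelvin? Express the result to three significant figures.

For a reversible adiabat TV^(γ−1) is constant, so T₂ = T₁ (V₁/V₂)^(γ−1).
T₁ = 364 °C = 637.1 K.
T₂ = 637.1 × (1.79/17.9)^(2/3) = 137.3 K.

T₂ ≈ 137 K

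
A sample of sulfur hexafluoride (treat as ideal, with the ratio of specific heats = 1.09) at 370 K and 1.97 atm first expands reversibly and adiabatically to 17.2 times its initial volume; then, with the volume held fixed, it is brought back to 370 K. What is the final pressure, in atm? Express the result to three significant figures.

P₃ ≈ 0.115 atm

Adiabatic step (PV^γ = const): P₂ = 1.97×(1/17.2)^(1.09) = 0.08866 atm; T₂ = 370×(1/17.2)^(0.09) = 286.4 K.
Isochoric: P₃ = P₂(T₃/T₂) = 0.08866 × (370/286.4) = 0.1145 atm.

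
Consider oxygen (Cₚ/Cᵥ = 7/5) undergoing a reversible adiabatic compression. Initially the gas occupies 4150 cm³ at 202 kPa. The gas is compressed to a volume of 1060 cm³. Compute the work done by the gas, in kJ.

P₂ = P₁(V₁/V₂)^γ = 202×(4150/1060)^(7/5) = 1365 kPa.
For a reversible adiabat, W_by_gas = (P₁V₁ − P₂V₂)/(γ−1).
W_by = (202000×0.00415 − 1.365×10^6×0.00106) / (2/5) = -1522 J.

W ≈ -1.52 kJ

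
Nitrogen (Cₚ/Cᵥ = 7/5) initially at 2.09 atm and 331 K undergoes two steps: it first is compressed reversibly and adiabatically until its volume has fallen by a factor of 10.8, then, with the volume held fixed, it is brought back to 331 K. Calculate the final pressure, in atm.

P₃ ≈ 22.6 atm

Adiabatic step (PV^γ = const): P₂ = 2.09×10.8^(7/5) = 58.47 atm; T₂ = 331×10.8^(2/5) = 857.4 K.
Isochoric: P₃ = P₂(T₃/T₂) = 58.47 × (331/857.4) = 22.57 atm.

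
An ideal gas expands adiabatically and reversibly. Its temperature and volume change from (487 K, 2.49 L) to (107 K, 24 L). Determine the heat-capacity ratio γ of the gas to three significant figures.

TV^(γ−1) = const ⇒ γ − 1 = ln(T₂/T₁) / ln(V₁/V₂).
γ = 1 + ln(107/487) / ln(2.49/24) = 1.669.

γ ≈ 1.67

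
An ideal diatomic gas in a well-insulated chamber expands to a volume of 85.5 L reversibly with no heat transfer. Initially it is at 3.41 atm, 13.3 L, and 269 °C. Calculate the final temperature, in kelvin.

Adiabatic: T₁V₁^(γ−1) = T₂V₂^(γ−1) ⇒ T₂ = T₁ (V₁/V₂)^(γ−1).
γ = 7/5 for a diatomic ideal gas.
T₁ = 269 °C = 542.1 K.
T₂ = 542.1 × (13.3/85.5)^(2/5) = 257.6 K.

T₂ ≈ 258 K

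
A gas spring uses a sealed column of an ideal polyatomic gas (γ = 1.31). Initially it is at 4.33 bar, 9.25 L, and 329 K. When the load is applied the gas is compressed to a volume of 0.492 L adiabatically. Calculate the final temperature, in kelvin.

T₂ ≈ 817 K

For a reversible adiabat TV^(γ−1) is constant, so T₂ = T₁ (V₁/V₂)^(γ−1).
T₂ = 329 × (9.25/0.492)^(0.31) = 816.9 K.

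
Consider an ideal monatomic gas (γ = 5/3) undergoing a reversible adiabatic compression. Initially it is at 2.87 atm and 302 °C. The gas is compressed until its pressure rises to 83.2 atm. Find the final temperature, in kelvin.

Along an adiabat T P^((1−γ)/γ) is constant, so T₂ = T₁ (P₂/P₁)^((γ−1)/γ).
T₁ = 302 °C = 575.1 K.
T₂ = 575.1 × (83.2/2.87)^(2/5) = 2211 K.

T₂ ≈ 2210 K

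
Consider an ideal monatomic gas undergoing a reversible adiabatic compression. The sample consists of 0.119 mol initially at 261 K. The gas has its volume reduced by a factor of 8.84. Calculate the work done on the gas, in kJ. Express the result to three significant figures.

For a reversible adiabat TV^(γ−1) is constant, so T₂ = T₁ (V₁/V₂)^(γ−1).
γ = 5/3 for a monatomic ideal gas, so γ−1 = 2/3.
T₂ = 261 × 8.84^(2/3) = 1116 K.
Q = 0, so ΔU = W_on_gas = nCᵥΔT with Cᵥ = R/(γ−1) = 12.47 J/(mol·K).
ΔU = 0.119 × 12.47 × (1116 − 261) = 1269 J.

W ≈ 1.27 kJ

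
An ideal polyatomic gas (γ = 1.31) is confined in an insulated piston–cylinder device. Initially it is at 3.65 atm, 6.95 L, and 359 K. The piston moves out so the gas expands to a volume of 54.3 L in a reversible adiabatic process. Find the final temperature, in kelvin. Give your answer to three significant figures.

T₂ ≈ 190 K

Adiabatic: T₁V₁^(γ−1) = T₂V₂^(γ−1) ⇒ T₂ = T₁ (V₁/V₂)^(γ−1).
T₂ = 359 × (6.95/54.3)^(0.31) = 189.8 K.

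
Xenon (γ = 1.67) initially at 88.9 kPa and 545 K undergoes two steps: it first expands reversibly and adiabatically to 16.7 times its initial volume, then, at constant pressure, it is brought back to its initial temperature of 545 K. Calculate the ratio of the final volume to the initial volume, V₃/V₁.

V₃/V₁ ≈ 110

Adiabatic step: V₂/V₁ = 16.7; T₂ = T₁·(1/16.7)^(0.67) = 82.64 K.
Isobaric step: V₃/V₂ = T₃/T₂ = 545/82.64.
V₃/V₁ = (V₂/V₁)(V₃/V₂) = 16.7 × (545/82.64) = 110.1.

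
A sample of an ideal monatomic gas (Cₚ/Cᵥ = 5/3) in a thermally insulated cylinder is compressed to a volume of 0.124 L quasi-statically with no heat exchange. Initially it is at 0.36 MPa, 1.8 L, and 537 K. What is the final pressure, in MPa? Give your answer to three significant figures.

P₂ ≈ 31.1 MPa

Since PV^γ is constant along a reversible adiabat, P₂ = P₁ (V₁/V₂)^γ.
P₂ = 0.36 × (1.8/0.124)^(5/3) = 31.1 MPa.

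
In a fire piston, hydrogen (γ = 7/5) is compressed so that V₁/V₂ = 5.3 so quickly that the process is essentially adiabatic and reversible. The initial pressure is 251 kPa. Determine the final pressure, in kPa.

Since PV^γ is constant along a reversible adiabat, P₂ = P₁ (V₁/V₂)^γ.
P₂ = 251 × 5.3^(7/5) = 2592 kPa.

P₂ ≈ 2590 kPa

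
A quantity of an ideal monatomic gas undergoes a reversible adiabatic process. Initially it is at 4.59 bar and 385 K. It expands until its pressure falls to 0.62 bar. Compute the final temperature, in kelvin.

Along an adiabat T P^((1−γ)/γ) is constant, so T₂ = T₁ (P₂/P₁)^((γ−1)/γ).
For a monatomic ideal gas γ = 5/3, so (γ−1)/γ = 2/5.
T₂ = 385 × (0.62/4.59)^(2/5) = 172.9 K.

T₂ ≈ 173 K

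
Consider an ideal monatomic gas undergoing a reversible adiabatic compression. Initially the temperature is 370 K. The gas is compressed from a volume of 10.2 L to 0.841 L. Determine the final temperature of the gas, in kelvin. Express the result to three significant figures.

T₂ ≈ 1950 K

Adiabatic: T₁V₁^(γ−1) = T₂V₂^(γ−1) ⇒ T₂ = T₁ (V₁/V₂)^(γ−1).
For a monatomic ideal gas γ = 5/3, so γ−1 = 2/3.
T₂ = 370 × (10.2/0.841)^(2/3) = 1953 K.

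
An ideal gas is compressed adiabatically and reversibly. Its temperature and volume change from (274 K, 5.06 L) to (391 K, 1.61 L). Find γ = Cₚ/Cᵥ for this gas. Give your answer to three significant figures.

γ ≈ 1.31

TV^(γ−1) = const ⇒ γ − 1 = ln(T₂/T₁) / ln(V₁/V₂).
γ = 1 + ln(391/274) / ln(5.06/1.61) = 1.311.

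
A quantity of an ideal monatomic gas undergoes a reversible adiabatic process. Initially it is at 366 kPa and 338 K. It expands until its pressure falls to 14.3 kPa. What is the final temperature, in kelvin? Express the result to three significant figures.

Along an adiabat T P^((1−γ)/γ) is constant, so T₂ = T₁ (P₂/P₁)^((γ−1)/γ).
For a monatomic ideal gas γ = 5/3, so (γ−1)/γ = 2/5.
T₂ = 338 × (14.3/366)^(2/5) = 92.4 K.

T₂ ≈ 92.4 K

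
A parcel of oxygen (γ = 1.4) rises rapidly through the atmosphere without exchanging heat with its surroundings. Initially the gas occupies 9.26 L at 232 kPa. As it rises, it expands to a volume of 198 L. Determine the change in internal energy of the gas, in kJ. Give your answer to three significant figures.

P₂ = P₁(V₁/V₂)^γ = 232×(9.26/198)^(1.4) = 3.187 kPa.
For a reversible adiabat, W_by_gas = (P₁V₁ − P₂V₂)/(γ−1).
W_by = (232000×0.00926 − 3187×0.198) / (0.4) = 3793 J.
Q = 0 ⇒ ΔU = −W_by = -3793 J.

ΔU ≈ -3.79 kJ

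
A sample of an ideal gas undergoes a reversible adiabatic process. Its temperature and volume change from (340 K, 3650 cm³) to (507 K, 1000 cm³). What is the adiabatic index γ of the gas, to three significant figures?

γ ≈ 1.31

TV^(γ−1) = const ⇒ γ − 1 = ln(T₂/T₁) / ln(V₁/V₂).
γ = 1 + ln(507/340) / ln(3650/1000) = 1.309.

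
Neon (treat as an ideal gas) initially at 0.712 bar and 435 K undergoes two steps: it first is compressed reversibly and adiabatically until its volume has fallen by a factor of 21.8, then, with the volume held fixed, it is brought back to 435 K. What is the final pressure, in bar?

P₃ ≈ 15.5 bar

For a monatomic ideal gas γ = 5/3.
Adiabatic step (PV^γ = const): P₂ = 0.712×21.8^(5/3) = 121.1 bar; T₂ = 435×21.8^(2/3) = 3395 K.
Isochoric: P₃ = P₂(T₃/T₂) = 121.1 × (435/3395) = 15.52 bar.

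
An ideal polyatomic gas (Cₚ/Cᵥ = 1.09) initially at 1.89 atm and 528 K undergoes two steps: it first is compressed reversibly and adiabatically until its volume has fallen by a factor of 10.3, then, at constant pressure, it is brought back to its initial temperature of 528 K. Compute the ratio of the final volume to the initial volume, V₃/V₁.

V₃/V₁ ≈ 0.0787

Adiabatic step: V₂/V₁ = 0.09709; T₂ = T₁·10.3^(0.09) = 651.3 K.
Isobaric step: V₃/V₂ = T₃/T₂ = 528/651.3.
V₃/V₁ = (V₂/V₁)(V₃/V₂) = 0.09709 × (528/651.3) = 0.07871.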